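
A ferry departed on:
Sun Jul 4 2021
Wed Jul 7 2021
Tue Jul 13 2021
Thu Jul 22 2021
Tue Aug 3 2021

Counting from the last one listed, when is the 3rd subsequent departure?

The spacing grows by 3 each time: 3, 6, 9, 12 days.
Next gap: 15 days. Tue Aug 3 2021 + 15 days = Wed Aug 18 2021.
Next gap: 18 days. Wed Aug 18 2021 + 18 days = Sun Sep 5 2021.
Next gap: 21 days. Sun Sep 5 2021 + 21 days = Sun Sep 26 2021.

Sun Sep 26 2021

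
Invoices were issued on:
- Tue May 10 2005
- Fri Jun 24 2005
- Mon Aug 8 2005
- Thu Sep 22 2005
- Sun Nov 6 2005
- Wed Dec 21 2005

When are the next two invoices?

Sat Feb 4 2006, Tue Mar 21 2006

Every event comes 45 days after the last (45, 45, 45, 45, 45).
Wed Dec 21 2005 + 45 days = Sat Feb 4 2006.
Sat Feb 4 2006 + 45 days = Tue Mar 21 2006.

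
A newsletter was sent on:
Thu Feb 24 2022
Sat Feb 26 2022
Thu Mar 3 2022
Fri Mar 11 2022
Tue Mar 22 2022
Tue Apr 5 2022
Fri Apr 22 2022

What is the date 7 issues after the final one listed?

Fri Nov 11 2022

Gaps: 2, 5, 8, 11, 14, 17 days — each gap is 3 larger than the previous one.
Next gap: 20 days. Fri Apr 22 2022 + 20 days = Thu May 12 2022.
Next gap: 23 days. Thu May 12 2022 + 23 days = Sat Jun 4 2022.
Next gap: 26 days. Sat Jun 4 2022 + 26 days = Thu Jun 30 2022.
Next gap: 29 days. Thu Jun 30 2022 + 29 days = Fri Jul 29 2022.
Next gap: 32 days. Fri Jul 29 2022 + 32 days = Tue Aug 30 2022.
Next gap: 35 days. Tue Aug 30 2022 + 35 days = Tue Oct 4 2022.
Next gap: 38 days. Tue Oct 4 2022 + 38 days = Fri Nov 11 2022.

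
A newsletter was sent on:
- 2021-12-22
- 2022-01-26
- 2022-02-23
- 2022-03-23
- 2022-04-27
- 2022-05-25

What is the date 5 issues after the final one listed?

All dates are Wednesdays, 35, 28, 28, 35, 28 days apart.
Specifically, the 4th Wednesday of each month.
4th Wednesday of June 2022: 2022-06-22.
4th Wednesday of July 2022: 2022-07-27.
August 2022 — 4th Wednesday is 2022-08-24.
September 2022 — 4th Wednesday is 2022-09-28.
4th Wednesday of October 2022: 2022-10-26.

2022-10-26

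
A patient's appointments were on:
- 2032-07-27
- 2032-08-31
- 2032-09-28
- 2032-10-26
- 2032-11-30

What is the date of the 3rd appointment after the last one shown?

All Tuesdays; the gaps (35, 28, 28, 35) vary with month length.
This is the last Tuesday of each month.
December 2032 ends with Tuesday 2032-12-28.
Last Tuesday of January 2033: 2033-01-25.
Last Tuesday of February 2033: 2033-02-22.

2033-02-22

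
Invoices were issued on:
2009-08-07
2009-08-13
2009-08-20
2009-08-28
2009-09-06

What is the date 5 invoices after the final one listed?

2009-11-05

The spacing grows by 1 each time: 6, 7, 8, 9 days.
Next gap: 10 days. 2009-09-06 + 10 days = 2009-09-16.
Next gap: 11 days. 2009-09-16 + 11 days = 2009-09-27.
Next gap: 12 days. 2009-09-27 + 12 days = 2009-10-09.
Next gap: 13 days. 2009-10-09 + 13 days = 2009-10-22.
Next gap: 14 days. 2009-10-22 + 14 days = 2009-11-05.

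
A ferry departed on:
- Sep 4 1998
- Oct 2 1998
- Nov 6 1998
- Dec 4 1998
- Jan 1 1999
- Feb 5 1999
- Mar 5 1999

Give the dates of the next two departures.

Apr 2 1999, May 7 1999

Gaps: 28, 35, 28, 28, 35, 28 days — a mix of 28 and 35. Every date is a Friday.
Each is the 1st Friday of its month.
1st Friday of April 1999: Apr 2 1999.
May 1999 — 1st Friday is May 7 1999.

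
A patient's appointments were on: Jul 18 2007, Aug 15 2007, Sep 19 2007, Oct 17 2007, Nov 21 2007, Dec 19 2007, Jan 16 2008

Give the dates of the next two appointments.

These are Wednesdays at 28- or 35-day spacing (28, 35, 28, 35, 28, 28).
The pattern: 3rd Wednesday of the month.
3rd Wednesday of February 2008: Feb 20 2008.
3rd Wednesday of March 2008: Mar 19 2008.

Feb 20 2008, Mar 19 2008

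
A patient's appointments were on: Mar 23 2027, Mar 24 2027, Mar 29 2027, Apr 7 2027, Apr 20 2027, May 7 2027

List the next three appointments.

Gaps: 1, 5, 9, 13, 17 days — each gap is 4 larger than the previous one.
Next gap: 21 days. May 7 2027 + 21 days = May 28 2027.
Next gap: 25 days. May 28 2027 + 25 days = Jun 22 2027.
Next gap: 29 days. Jun 22 2027 + 29 days = Jul 21 2027.

May 28 2027, Jun 22 2027, Jul 21 2027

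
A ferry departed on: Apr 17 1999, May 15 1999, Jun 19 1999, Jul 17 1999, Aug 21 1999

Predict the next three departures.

All dates are Saturdays, 28, 35, 28, 35 days apart.
Specifically, the 3rd Saturday of each month.
3rd Saturday of September 1999: Sep 18 1999.
October 1999 — 3rd Saturday is Oct 16 1999.
November 1999 — 3rd Saturday is Nov 20 1999.

Sep 18 1999, Oct 16 1999, Nov 20 1999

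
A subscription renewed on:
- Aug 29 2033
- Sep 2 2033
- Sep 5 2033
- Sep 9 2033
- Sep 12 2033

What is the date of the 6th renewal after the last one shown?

Gaps: 4, 3, 4, 3 days — not constant, but cyclic with period 2.
The events fall on every Monday and Friday.
The following Friday is Sep 16 2033.
The following Monday is Sep 19 2033.
Next Friday: Sep 23 2033.
The following Monday is Sep 26 2033.
Next Friday: Sep 30 2033.
The following Monday is Oct 3 2033.

Oct 3 2033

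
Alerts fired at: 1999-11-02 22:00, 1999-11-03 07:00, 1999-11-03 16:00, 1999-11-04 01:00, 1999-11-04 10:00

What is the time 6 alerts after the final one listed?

Spacing: 9, 9, 9, 9 h — constant 9 h.
1999-11-04 10:00 + 9 h = 1999-11-04 19:00.
1999-11-04 19:00 + 9 h = 1999-11-05 04:00.
1999-11-05 04:00 + 9 h = 1999-11-05 13:00.
1999-11-05 13:00 + 9 h = 1999-11-05 22:00.
1999-11-05 22:00 + 9 h = 1999-11-06 07:00.
1999-11-06 07:00 + 9 h = 1999-11-06 16:00.

1999-11-06 16:00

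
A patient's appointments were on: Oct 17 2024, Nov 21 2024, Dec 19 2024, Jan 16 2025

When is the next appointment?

These are Thursdays at 28- or 35-day spacing (35, 28, 28).
The pattern: 3rd Thursday of the month.
3rd Thursday of February 2025: Feb 20 2025.

Feb 20 2025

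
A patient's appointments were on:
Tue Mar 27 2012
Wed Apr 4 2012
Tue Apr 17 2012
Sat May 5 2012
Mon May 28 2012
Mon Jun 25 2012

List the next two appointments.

The spacing grows by 5 each time: 8, 13, 18, 23, 28 days.
Next gap: 33 days. Mon Jun 25 2012 + 33 days = Sat Jul 28 2012.
Next gap: 38 days. Sat Jul 28 2012 + 38 days = Tue Sep 4 2012.

Sat Jul 28 2012, Tue Sep 4 2012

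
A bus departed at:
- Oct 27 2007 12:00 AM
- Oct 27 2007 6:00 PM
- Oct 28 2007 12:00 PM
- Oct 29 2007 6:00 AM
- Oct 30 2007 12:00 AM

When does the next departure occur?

Spacing: 18, 18, 18, 18 h — constant 18 h.
Oct 30 2007 12:00 AM + 18 h = Oct 30 2007 6:00 PM.

Oct 30 2007 6:00 PM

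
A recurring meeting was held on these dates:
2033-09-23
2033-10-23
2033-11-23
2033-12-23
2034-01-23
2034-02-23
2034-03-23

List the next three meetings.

Each date is the 23rd; the gaps (30, 31, 30, 31, 31, 28) track the month lengths.
The rule is the 23rd of each month.
April 2034: 2034-04-23.
Next: May 2034 → 2034-05-23.
Next: June 2034 → 2034-06-23.

2034-04-23, 2034-05-23, 2034-06-23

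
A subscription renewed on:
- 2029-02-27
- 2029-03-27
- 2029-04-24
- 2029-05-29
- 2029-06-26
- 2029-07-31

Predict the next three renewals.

2029-08-28, 2029-09-25, 2029-10-30

Every date is a Tuesday; gaps 28, 28, 35, 28, 35 days.
Each is the last Tuesday of its month (at least one falls on the 29th or later, ruling out '4th Tuesday').
Last Tuesday of August 2029: 2029-08-28.
September 2029 ends with Tuesday 2029-09-25.
October 2029 ends with Tuesday 2029-10-30.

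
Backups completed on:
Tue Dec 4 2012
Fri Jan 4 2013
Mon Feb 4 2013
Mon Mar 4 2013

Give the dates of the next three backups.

Each date is the 4th; the gaps (31, 31, 28) track the month lengths.
The rule is the 4th of each month.
Next: April 2013 → Thu Apr 4 2013.
Next: May 2013 → Sat May 4 2013.
Next: June 2013 → Tue Jun 4 2013.

Thu Apr 4 2013, Sat May 4 2013, Tue Jun 4 2013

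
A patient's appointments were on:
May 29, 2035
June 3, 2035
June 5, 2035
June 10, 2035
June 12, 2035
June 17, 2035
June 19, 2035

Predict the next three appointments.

The gap pattern 5, 2, 5, 2, 5, 2 repeats every 2 events.
These are the Tuesdays and Sundays of each week.
The following Sunday is June 24, 2035.
The following Tuesday is June 26, 2035.
Next Sunday: July 1, 2035.

June 24, 2035; June 26, 2035; July 1, 2035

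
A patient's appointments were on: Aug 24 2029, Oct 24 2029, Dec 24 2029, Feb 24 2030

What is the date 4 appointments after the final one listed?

Gaps: 61, 61, 62 days — not constant. Every event is on the 24th of the month.
Pattern: the 24th of every 2 months.
Next: April 2030 → Apr 24 2030.
June 2030: Jun 24 2030.
August 2030: Aug 24 2030.
Next: October 2030 → Oct 24 2030.

Oct 24 2030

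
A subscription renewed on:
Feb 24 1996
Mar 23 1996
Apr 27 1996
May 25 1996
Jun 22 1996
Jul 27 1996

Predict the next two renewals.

All dates are Saturdays, 28, 35, 28, 28, 35 days apart.
Specifically, the 4th Saturday of each month.
4th Saturday of August 1996: Aug 24 1996.
September 1996 — 4th Saturday is Sep 28 1996.

Aug 24 1996, Sep 28 1996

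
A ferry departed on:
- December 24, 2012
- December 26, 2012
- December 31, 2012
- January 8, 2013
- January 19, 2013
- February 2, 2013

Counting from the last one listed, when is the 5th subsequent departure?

May 28, 2013

Gaps: 2, 5, 8, 11, 14 days — each gap is 3 larger than the previous one.
Next gap: 17 days. February 2, 2013 + 17 days = February 19, 2013.
Next gap: 20 days. February 19, 2013 + 20 days = March 11, 2013.
Next gap: 23 days. March 11, 2013 + 23 days = April 3, 2013.
Next gap: 26 days. April 3, 2013 + 26 days = April 29, 2013.
Next gap: 29 days. April 29, 2013 + 29 days = May 28, 2013.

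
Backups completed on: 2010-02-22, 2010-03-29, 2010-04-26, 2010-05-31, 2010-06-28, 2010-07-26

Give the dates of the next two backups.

2010-08-30, 2010-09-27

Every date is a Monday; gaps 35, 28, 35, 28, 28 days.
Each is the last Monday of its month (at least one falls on the 29th or later, ruling out '4th Monday').
August 2010 ends with Monday 2010-08-30.
Last Monday of September 2010: 2010-09-27.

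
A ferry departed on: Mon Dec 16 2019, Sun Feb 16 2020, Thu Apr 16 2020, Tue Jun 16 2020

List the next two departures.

Each date is the 16th; the gaps (62, 60, 61) track the month lengths.
The rule is the 16th of every 2 months.
August 2020: Sun Aug 16 2020.
October 2020: Fri Oct 16 2020.

Sun Aug 16 2020, Fri Oct 16 2020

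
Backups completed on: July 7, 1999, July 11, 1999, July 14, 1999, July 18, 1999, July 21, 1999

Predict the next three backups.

The gap pattern 4, 3, 4, 3 repeats every 2 events.
These are the Wednesdays and Sundays of each week.
The following Sunday is July 25, 1999.
The following Wednesday is July 28, 1999.
Next Sunday: August 1, 1999.

July 25, 1999; July 28, 1999; August 1, 1999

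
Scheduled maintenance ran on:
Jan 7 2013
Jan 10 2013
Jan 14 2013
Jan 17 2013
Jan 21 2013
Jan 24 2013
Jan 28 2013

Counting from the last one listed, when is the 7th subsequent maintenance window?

Feb 21 2013

Gaps: 3, 4, 3, 4, 3, 4 days — not constant, but cyclic with period 2.
The events fall on every Monday and Thursday.
The following Thursday is Jan 31 2013.
The following Monday is Feb 4 2013.
Next Thursday: Feb 7 2013.
Next Monday: Feb 11 2013.
Next Thursday: Feb 14 2013.
Next Monday: Feb 18 2013.
The following Thursday is Feb 21 2013.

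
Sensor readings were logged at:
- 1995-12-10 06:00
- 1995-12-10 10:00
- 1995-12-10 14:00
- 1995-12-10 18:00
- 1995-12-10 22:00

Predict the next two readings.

1995-12-11 02:00, 1995-12-11 06:00

The interval is a steady 4 hours (4, 4, 4, 4).
1995-12-10 22:00 + 4 h = 1995-12-11 02:00.
1995-12-11 02:00 + 4 h = 1995-12-11 06:00.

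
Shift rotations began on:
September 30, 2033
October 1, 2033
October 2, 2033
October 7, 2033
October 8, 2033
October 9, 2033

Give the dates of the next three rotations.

October 14, 2033; October 15, 2033; October 16, 2033

The gap pattern 1, 1, 5, 1, 1 repeats every 3 events.
These are the Fridays, Saturdays and Sundays of each week.
The following Friday is October 14, 2033.
Next Saturday: October 15, 2033.
Next Sunday: October 16, 2033.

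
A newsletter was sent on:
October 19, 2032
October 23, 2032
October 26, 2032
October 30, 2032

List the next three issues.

November 2, 2032; November 6, 2032; November 9, 2032

Every event lands on a Tuesday or Saturday (gaps cycle 4, 3, 4).
So the schedule is: every Tuesday and Saturday.
The following Tuesday is November 2, 2032.
Next Saturday: November 6, 2032.
Next Tuesday: November 9, 2032.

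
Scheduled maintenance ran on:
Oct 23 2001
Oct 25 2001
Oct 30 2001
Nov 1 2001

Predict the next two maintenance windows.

Nov 6 2001, Nov 8 2001

The gap pattern 2, 5, 2 repeats every 2 events.
These are the Tuesdays and Thursdays of each week.
Next Tuesday: Nov 6 2001.
Next Thursday: Nov 8 2001.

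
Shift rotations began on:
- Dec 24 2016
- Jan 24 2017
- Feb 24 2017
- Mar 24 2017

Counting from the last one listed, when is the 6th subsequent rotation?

Gaps: 31, 31, 28 days — not constant. Every event is on the 24th of the month.
Pattern: the 24th of each month.
Next: April 2017 → Apr 24 2017.
Next: May 2017 → May 24 2017.
Next: June 2017 → Jun 24 2017.
July 2017: Jul 24 2017.
August 2017: Aug 24 2017.
Next: September 2017 → Sep 24 2017.

Sep 24 2017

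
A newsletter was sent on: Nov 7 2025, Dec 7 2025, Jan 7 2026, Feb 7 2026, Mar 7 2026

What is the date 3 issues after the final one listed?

Jun 7 2026

The day-of-month is always 7 (30, 31, 31, 28 days between events).
So this recurs on the 7th of each month.
Next: April 2026 → Apr 7 2026.
May 2026: May 7 2026.
June 2026: Jun 7 2026.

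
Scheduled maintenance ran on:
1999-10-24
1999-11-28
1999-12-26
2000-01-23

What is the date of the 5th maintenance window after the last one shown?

2000-06-25

These are Sundays at 28- or 35-day spacing (35, 28, 28).
The pattern: 4th Sunday of the month.
February 2000 — 4th Sunday is 2000-02-27.
March 2000 — 4th Sunday is 2000-03-26.
4th Sunday of April 2000: 2000-04-23.
4th Sunday of May 2000: 2000-05-28.
4th Sunday of June 2000: 2000-06-25.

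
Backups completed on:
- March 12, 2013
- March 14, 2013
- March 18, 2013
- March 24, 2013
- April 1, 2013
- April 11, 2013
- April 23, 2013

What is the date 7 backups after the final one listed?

September 10, 2013

Intervals are 2, 4, 6, 8, 10, 12 days — an arithmetic progression with common difference 2.
Next gap: 14 days. April 23, 2013 + 14 days = May 7, 2013.
Next gap: 16 days. May 7, 2013 + 16 days = May 23, 2013.
Next gap: 18 days. May 23, 2013 + 18 days = June 10, 2013.
Next gap: 20 days. June 10, 2013 + 20 days = June 30, 2013.
Next gap: 22 days. June 30, 2013 + 22 days = July 22, 2013.
Next gap: 24 days. July 22, 2013 + 24 days = August 15, 2013.
Next gap: 26 days. August 15, 2013 + 26 days = September 10, 2013.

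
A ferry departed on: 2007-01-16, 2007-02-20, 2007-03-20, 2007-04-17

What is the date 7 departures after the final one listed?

2007-11-20

All dates are Tuesdays, 35, 28, 28 days apart.
Specifically, the 3rd Tuesday of each month.
3rd Tuesday of May 2007: 2007-05-15.
3rd Tuesday of June 2007: 2007-06-19.
3rd Tuesday of July 2007: 2007-07-17.
August 2007 — 3rd Tuesday is 2007-08-21.
September 2007 — 3rd Tuesday is 2007-09-18.
3rd Tuesday of October 2007: 2007-10-16.
3rd Tuesday of November 2007: 2007-11-20.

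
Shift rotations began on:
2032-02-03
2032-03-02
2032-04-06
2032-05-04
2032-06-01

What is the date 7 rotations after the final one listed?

These are Tuesdays at 28- or 35-day spacing (28, 35, 28, 28).
The pattern: 1st Tuesday of the month.
1st Tuesday of July 2032: 2032-07-06.
August 2032 — 1st Tuesday is 2032-08-03.
1st Tuesday of September 2032: 2032-09-07.
October 2032 — 1st Tuesday is 2032-10-05.
1st Tuesday of November 2032: 2032-11-02.
December 2032 — 1st Tuesday is 2032-12-07.
January 2033 — 1st Tuesday is 2033-01-04.

2033-01-04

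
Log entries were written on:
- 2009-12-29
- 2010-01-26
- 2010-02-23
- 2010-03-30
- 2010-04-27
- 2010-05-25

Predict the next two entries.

Every date is a Tuesday; gaps 28, 28, 35, 28, 28 days.
Each is the last Tuesday of its month (at least one falls on the 29th or later, ruling out '4th Tuesday').
Last Tuesday of June 2010: 2010-06-29.
Last Tuesday of July 2010: 2010-07-27.

2010-06-29, 2010-07-27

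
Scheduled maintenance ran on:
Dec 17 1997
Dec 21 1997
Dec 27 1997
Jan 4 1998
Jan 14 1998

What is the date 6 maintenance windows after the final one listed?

Gaps: 4, 6, 8, 10 days — each gap is 2 larger than the previous one.
Next gap: 12 days. Jan 14 1998 + 12 days = Jan 26 1998.
Next gap: 14 days. Jan 26 1998 + 14 days = Feb 9 1998.
Next gap: 16 days. Feb 9 1998 + 16 days = Feb 25 1998.
Next gap: 18 days. Feb 25 1998 + 18 days = Mar 15 1998.
Next gap: 20 days. Mar 15 1998 + 20 days = Apr 4 1998.
Next gap: 22 days. Apr 4 1998 + 22 days = Apr 26 1998.

Apr 26 1998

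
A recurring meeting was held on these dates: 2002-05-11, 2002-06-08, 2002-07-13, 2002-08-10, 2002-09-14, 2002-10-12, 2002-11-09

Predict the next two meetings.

2002-12-14, 2003-01-11

All dates are Saturdays, 28, 35, 28, 35, 28, 28 days apart.
Specifically, the 2nd Saturday of each month.
December 2002 — 2nd Saturday is 2002-12-14.
2nd Saturday of January 2003: 2003-01-11.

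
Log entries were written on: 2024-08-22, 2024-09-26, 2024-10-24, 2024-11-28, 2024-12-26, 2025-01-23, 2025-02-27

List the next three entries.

Gaps: 35, 28, 35, 28, 28, 35 days — a mix of 28 and 35. Every date is a Thursday.
Each is the 4th Thursday of its month.
March 2025 — 4th Thursday is 2025-03-27.
April 2025 — 4th Thursday is 2025-04-24.
May 2025 — 4th Thursday is 2025-05-22.

2025-03-27, 2025-04-24, 2025-05-22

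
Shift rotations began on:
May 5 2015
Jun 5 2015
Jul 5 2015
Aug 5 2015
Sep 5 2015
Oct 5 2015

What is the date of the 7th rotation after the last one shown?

The day-of-month is always 5 (31, 30, 31, 31, 30 days between events).
So this recurs on the 5th of each month.
November 2015: Nov 5 2015.
Next: December 2015 → Dec 5 2015.
Next: January 2016 → Jan 5 2016.
Next: February 2016 → Feb 5 2016.
March 2016: Mar 5 2016.
April 2016: Apr 5 2016.
May 2016: May 5 2016.

May 5 2016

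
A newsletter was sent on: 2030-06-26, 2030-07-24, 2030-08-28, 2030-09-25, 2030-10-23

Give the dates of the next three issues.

2030-11-27, 2030-12-25, 2031-01-22

Gaps: 28, 35, 28, 28 days — a mix of 28 and 35. Every date is a Wednesday.
Each is the 4th Wednesday of its month.
4th Wednesday of November 2030: 2030-11-27.
4th Wednesday of December 2030: 2030-12-25.
4th Wednesday of January 2031: 2031-01-22.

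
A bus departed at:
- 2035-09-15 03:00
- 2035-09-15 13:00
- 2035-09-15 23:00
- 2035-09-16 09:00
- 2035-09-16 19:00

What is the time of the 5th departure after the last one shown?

2035-09-18 21:00

Gaps: 10, 10, 10, 10 hours — each event is 10 hours after the previous one.
2035-09-16 19:00 + 10 h = 2035-09-17 05:00.
2035-09-17 05:00 + 10 h = 2035-09-17 15:00.
2035-09-17 15:00 + 10 h = 2035-09-18 01:00.
2035-09-18 01:00 + 10 h = 2035-09-18 11:00.
2035-09-18 11:00 + 10 h = 2035-09-18 21:00.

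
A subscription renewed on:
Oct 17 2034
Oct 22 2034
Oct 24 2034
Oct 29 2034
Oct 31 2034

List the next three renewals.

The gap pattern 5, 2, 5, 2 repeats every 2 events.
These are the Tuesdays and Sundays of each week.
Next Sunday: Nov 5 2034.
The following Tuesday is Nov 7 2034.
The following Sunday is Nov 12 2034.

Nov 5 2034, Nov 7 2034, Nov 12 2034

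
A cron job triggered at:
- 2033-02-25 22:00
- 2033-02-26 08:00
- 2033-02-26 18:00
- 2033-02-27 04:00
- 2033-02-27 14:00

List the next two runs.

2033-02-28 00:00, 2033-02-28 10:00

The interval is a steady 10 hours (10, 10, 10, 10).
2033-02-27 14:00 + 10 h = 2033-02-28 00:00.
2033-02-28 00:00 + 10 h = 2033-02-28 10:00.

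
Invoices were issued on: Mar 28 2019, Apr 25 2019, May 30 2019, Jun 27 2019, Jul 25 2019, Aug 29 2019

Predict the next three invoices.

Sep 26 2019, Oct 31 2019, Nov 28 2019

These are Thursdays with 28, 35, 28, 28, 35-day gaps.
Each is the final Thursday of its month — May 30 2019 is past the 28th, so '4th Thursday' doesn't fit.
September 2019 ends with Thursday Sep 26 2019.
October 2019 ends with Thursday Oct 31 2019.
Last Thursday of November 2019: Nov 28 2019.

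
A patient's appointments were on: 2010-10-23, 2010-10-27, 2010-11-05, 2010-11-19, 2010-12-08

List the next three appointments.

Intervals are 4, 9, 14, 19 days — an arithmetic progression with common difference 5.
Next gap: 24 days. 2010-12-08 + 24 days = 2011-01-01.
Next gap: 29 days. 2011-01-01 + 29 days = 2011-01-30.
Next gap: 34 days. 2011-01-30 + 34 days = 2011-03-05.

2011-01-01, 2011-01-30, 2011-03-05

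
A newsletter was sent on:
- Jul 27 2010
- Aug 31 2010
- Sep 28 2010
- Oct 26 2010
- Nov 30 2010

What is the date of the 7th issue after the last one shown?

These are Tuesdays with 35, 28, 28, 35-day gaps.
Each is the final Tuesday of its month — Aug 31 2010 is past the 28th, so '4th Tuesday' doesn't fit.
Last Tuesday of December 2010: Dec 28 2010.
January 2011 ends with Tuesday Jan 25 2011.
February 2011 ends with Tuesday Feb 22 2011.
March 2011 ends with Tuesday Mar 29 2011.
Last Tuesday of April 2011: Apr 26 2011.
Last Tuesday of May 2011: May 31 2011.
Last Tuesday of June 2011: Jun 28 2011.

Jun 28 2011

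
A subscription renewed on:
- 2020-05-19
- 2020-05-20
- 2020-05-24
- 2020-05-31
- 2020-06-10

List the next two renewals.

Intervals are 1, 4, 7, 10 days — an arithmetic progression with common difference 3.
Next gap: 13 days. 2020-06-10 + 13 days = 2020-06-23.
Next gap: 16 days. 2020-06-23 + 16 days = 2020-07-09.

2020-06-23, 2020-07-09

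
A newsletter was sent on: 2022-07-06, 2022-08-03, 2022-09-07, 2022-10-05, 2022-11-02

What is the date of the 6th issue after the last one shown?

2023-05-03

All dates are Wednesdays, 28, 35, 28, 28 days apart.
Specifically, the 1st Wednesday of each month.
December 2022 — 1st Wednesday is 2022-12-07.
1st Wednesday of January 2023: 2023-01-04.
February 2023 — 1st Wednesday is 2023-02-01.
1st Wednesday of March 2023: 2023-03-01.
1st Wednesday of April 2023: 2023-04-05.
1st Wednesday of May 2023: 2023-05-03.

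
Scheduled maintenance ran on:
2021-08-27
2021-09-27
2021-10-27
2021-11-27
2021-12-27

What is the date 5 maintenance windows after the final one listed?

Each date is the 27th; the gaps (31, 30, 31, 30) track the month lengths.
The rule is the 27th of each month.
Next: January 2022 → 2022-01-27.
February 2022: 2022-02-27.
Next: March 2022 → 2022-03-27.
April 2022: 2022-04-27.
Next: May 2022 → 2022-05-27.

2022-05-27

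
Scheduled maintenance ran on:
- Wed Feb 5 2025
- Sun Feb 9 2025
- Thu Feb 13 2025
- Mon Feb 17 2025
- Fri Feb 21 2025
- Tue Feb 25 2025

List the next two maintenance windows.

Sat Mar 1 2025, Wed Mar 5 2025

The spacing is 4, 4, 4, 4, 4 days — always 4 days.
Tue Feb 25 2025 + 4 days = Sat Mar 1 2025.
Sat Mar 1 2025 + 4 days = Wed Mar 5 2025.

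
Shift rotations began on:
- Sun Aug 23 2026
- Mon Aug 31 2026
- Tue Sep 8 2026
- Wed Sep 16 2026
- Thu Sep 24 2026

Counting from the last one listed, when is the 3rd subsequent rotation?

Gaps between consecutive events: 8, 8, 8, 8 days — a constant 8-day interval.
Thu Sep 24 2026 + 8 days = Fri Oct 2 2026.
Fri Oct 2 2026 + 8 days = Sat Oct 10 2026.
Sat Oct 10 2026 + 8 days = Sun Oct 18 2026.

Sun Oct 18 2026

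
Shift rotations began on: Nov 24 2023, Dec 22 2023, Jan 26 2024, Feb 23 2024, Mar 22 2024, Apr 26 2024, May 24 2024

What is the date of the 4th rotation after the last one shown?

These are Fridays at 28- or 35-day spacing (28, 35, 28, 28, 35, 28).
The pattern: 4th Friday of the month.
June 2024 — 4th Friday is Jun 28 2024.
July 2024 — 4th Friday is Jul 26 2024.
August 2024 — 4th Friday is Aug 23 2024.
4th Friday of September 2024: Sep 27 2024.

Sep 27 2024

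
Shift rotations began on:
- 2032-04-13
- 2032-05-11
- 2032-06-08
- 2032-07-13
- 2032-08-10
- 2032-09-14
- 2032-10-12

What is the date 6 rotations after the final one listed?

2033-04-12

All dates are Tuesdays, 28, 28, 35, 28, 35, 28 days apart.
Specifically, the 2nd Tuesday of each month.
November 2032 — 2nd Tuesday is 2032-11-09.
December 2032 — 2nd Tuesday is 2032-12-14.
January 2033 — 2nd Tuesday is 2033-01-11.
2nd Tuesday of February 2033: 2033-02-08.
March 2033 — 2nd Tuesday is 2033-03-08.
April 2033 — 2nd Tuesday is 2033-04-12.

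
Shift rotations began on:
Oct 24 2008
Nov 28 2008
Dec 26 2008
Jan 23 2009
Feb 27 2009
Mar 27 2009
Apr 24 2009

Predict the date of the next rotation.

May 22 2009

Gaps: 35, 28, 28, 35, 28, 28 days — a mix of 28 and 35. Every date is a Friday.
Each is the 4th Friday of its month.
May 2009 — 4th Friday is May 22 2009.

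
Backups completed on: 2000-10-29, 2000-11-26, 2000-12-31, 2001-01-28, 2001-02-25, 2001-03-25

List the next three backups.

These are Sundays with 28, 35, 28, 28, 28-day gaps.
Each is the final Sunday of its month — 2000-10-29 is past the 28th, so '4th Sunday' doesn't fit.
Last Sunday of April 2001: 2001-04-29.
Last Sunday of May 2001: 2001-05-27.
June 2001 ends with Sunday 2001-06-24.

2001-04-29, 2001-05-27, 2001-06-24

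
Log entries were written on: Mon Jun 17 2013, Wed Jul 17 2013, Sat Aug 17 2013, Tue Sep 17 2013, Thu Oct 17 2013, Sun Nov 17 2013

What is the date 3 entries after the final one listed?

Gaps: 30, 31, 31, 30, 31 days — not constant. Every event is on the 17th of the month.
Pattern: the 17th of each month.
December 2013: Tue Dec 17 2013.
January 2014: Fri Jan 17 2014.
Next: February 2014 → Mon Feb 17 2014.

Mon Feb 17 2014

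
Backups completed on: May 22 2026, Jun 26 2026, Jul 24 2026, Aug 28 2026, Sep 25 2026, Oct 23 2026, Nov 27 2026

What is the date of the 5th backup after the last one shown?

Apr 23 2027

Gaps: 35, 28, 35, 28, 28, 35 days — a mix of 28 and 35. Every date is a Friday.
Each is the 4th Friday of its month.
December 2026 — 4th Friday is Dec 25 2026.
January 2027 — 4th Friday is Jan 22 2027.
4th Friday of February 2027: Feb 26 2027.
4th Friday of March 2027: Mar 26 2027.
April 2027 — 4th Friday is Apr 23 2027.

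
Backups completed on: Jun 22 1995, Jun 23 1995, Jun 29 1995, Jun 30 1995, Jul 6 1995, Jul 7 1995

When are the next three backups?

The gap pattern 1, 6, 1, 6, 1 repeats every 2 events.
These are the Thursdays and Fridays of each week.
Next Thursday: Jul 13 1995.
The following Friday is Jul 14 1995.
The following Thursday is Jul 20 1995.

Jul 13 1995, Jul 14 1995, Jul 20 1995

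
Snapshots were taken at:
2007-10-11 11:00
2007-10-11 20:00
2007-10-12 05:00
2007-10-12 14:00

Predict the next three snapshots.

Gaps: 9, 9, 9 hours — each event is 9 hours after the previous one.
2007-10-12 14:00 + 9 h = 2007-10-12 23:00.
2007-10-12 23:00 + 9 h = 2007-10-13 08:00.
2007-10-13 08:00 + 9 h = 2007-10-13 17:00.

2007-10-12 23:00, 2007-10-13 08:00, 2007-10-13 17:00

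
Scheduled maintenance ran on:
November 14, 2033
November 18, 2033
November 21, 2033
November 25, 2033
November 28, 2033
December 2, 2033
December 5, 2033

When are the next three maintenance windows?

Every event lands on a Monday or Friday (gaps cycle 4, 3, 4, 3, 4, 3).
So the schedule is: every Monday and Friday.
Next Friday: December 9, 2033.
The following Monday is December 12, 2033.
The following Friday is December 16, 2033.

December 9, 2033; December 12, 2033; December 16, 2033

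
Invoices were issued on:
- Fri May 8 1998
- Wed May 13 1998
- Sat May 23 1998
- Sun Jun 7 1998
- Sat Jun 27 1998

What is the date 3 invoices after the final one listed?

Fri Sep 25 1998

Gaps: 5, 10, 15, 20 days — each gap is 5 larger than the previous one.
Next gap: 25 days. Sat Jun 27 1998 + 25 days = Wed Jul 22 1998.
Next gap: 30 days. Wed Jul 22 1998 + 30 days = Fri Aug 21 1998.
Next gap: 35 days. Fri Aug 21 1998 + 35 days = Fri Sep 25 1998.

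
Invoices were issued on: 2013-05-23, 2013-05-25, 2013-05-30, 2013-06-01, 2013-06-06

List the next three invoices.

2013-06-08, 2013-06-13, 2013-06-15

Gaps: 2, 5, 2, 5 days — not constant, but cyclic with period 2.
The events fall on every Thursday and Saturday.
Next Saturday: 2013-06-08.
The following Thursday is 2013-06-13.
Next Saturday: 2013-06-15.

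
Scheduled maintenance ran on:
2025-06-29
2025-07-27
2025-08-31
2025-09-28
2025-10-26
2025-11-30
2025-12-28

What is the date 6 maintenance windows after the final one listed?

Every date is a Sunday; gaps 28, 35, 28, 28, 35, 28 days.
Each is the last Sunday of its month (at least one falls on the 29th or later, ruling out '4th Sunday').
January 2026 ends with Sunday 2026-01-25.
February 2026 ends with Sunday 2026-02-22.
Last Sunday of March 2026: 2026-03-29.
Last Sunday of April 2026: 2026-04-26.
May 2026 ends with Sunday 2026-05-31.
Last Sunday of June 2026: 2026-06-28.

2026-06-28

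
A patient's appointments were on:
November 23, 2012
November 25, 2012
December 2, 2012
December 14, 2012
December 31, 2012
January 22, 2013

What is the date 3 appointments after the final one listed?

April 28, 2013

The spacing grows by 5 each time: 2, 7, 12, 17, 22 days.
Next gap: 27 days. January 22, 2013 + 27 days = February 18, 2013.
Next gap: 32 days. February 18, 2013 + 32 days = March 22, 2013.
Next gap: 37 days. March 22, 2013 + 37 days = April 28, 2013.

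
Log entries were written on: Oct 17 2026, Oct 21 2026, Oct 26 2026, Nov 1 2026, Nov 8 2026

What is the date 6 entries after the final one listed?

Jan 10 2027

The spacing grows by 1 each time: 4, 5, 6, 7 days.
Next gap: 8 days. Nov 8 2026 + 8 days = Nov 16 2026.
Next gap: 9 days. Nov 16 2026 + 9 days = Nov 25 2026.
Next gap: 10 days. Nov 25 2026 + 10 days = Dec 5 2026.
Next gap: 11 days. Dec 5 2026 + 11 days = Dec 16 2026.
Next gap: 12 days. Dec 16 2026 + 12 days = Dec 28 2026.
Next gap: 13 days. Dec 28 2026 + 13 days = Jan 10 2027.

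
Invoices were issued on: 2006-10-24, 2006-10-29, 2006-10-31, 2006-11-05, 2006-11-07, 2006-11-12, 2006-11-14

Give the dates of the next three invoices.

Every event lands on a Tuesday or Sunday (gaps cycle 5, 2, 5, 2, 5, 2).
So the schedule is: every Tuesday and Sunday.
Next Sunday: 2006-11-19.
The following Tuesday is 2006-11-21.
The following Sunday is 2006-11-26.

2006-11-19, 2006-11-21, 2006-11-26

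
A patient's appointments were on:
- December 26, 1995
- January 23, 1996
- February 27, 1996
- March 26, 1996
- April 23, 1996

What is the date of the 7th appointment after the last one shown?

These are Tuesdays at 28- or 35-day spacing (28, 35, 28, 28).
The pattern: 4th Tuesday of the month.
4th Tuesday of May 1996: May 28, 1996.
4th Tuesday of June 1996: June 25, 1996.
July 1996 — 4th Tuesday is July 23, 1996.
4th Tuesday of August 1996: August 27, 1996.
4th Tuesday of September 1996: September 24, 1996.
4th Tuesday of October 1996: October 22, 1996.
November 1996 — 4th Tuesday is November 26, 1996.

November 26, 1996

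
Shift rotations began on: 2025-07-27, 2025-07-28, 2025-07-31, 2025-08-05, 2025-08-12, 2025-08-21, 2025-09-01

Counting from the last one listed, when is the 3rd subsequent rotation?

Gaps: 1, 3, 5, 7, 9, 11 days — each gap is 2 larger than the previous one.
Next gap: 13 days. 2025-09-01 + 13 days = 2025-09-14.
Next gap: 15 days. 2025-09-14 + 15 days = 2025-09-29.
Next gap: 17 days. 2025-09-29 + 17 days = 2025-10-16.

2025-10-16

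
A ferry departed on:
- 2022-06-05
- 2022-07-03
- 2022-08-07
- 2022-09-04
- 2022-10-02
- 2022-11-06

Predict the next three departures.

Gaps: 28, 35, 28, 28, 35 days — a mix of 28 and 35. Every date is a Sunday.
Each is the 1st Sunday of its month.
1st Sunday of December 2022: 2022-12-04.
1st Sunday of January 2023: 2023-01-01.
1st Sunday of February 2023: 2023-02-05.

2022-12-04, 2023-01-01, 2023-02-05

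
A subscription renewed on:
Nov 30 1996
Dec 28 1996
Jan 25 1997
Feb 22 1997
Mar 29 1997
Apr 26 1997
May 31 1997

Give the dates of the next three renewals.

Jun 28 1997, Jul 26 1997, Aug 30 1997

All Saturdays; the gaps (28, 28, 28, 35, 28, 35) vary with month length.
This is the last Saturday of each month.
Last Saturday of June 1997: Jun 28 1997.
Last Saturday of July 1997: Jul 26 1997.
August 1997 ends with Saturday Aug 30 1997.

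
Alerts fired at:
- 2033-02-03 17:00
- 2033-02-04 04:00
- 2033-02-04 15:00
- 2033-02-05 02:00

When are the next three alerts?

The interval is a steady 11 hours (11, 11, 11).
2033-02-05 02:00 + 11 h = 2033-02-05 13:00.
2033-02-05 13:00 + 11 h = 2033-02-06 00:00.
2033-02-06 00:00 + 11 h = 2033-02-06 11:00.

2033-02-05 13:00, 2033-02-06 00:00, 2033-02-06 11:00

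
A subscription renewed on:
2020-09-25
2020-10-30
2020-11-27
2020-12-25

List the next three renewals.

2021-01-29, 2021-02-26, 2021-03-26

All Fridays; the gaps (35, 28, 28) vary with month length.
This is the last Friday of each month.
January 2021 ends with Friday 2021-01-29.
Last Friday of February 2021: 2021-02-26.
March 2021 ends with Friday 2021-03-26.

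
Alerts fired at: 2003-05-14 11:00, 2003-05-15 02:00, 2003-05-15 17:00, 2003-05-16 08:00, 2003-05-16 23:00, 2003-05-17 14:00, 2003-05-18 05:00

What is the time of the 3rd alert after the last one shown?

2003-05-20 02:00

Spacing: 15, 15, 15, 15, 15, 15 h — constant 15 h.
2003-05-18 05:00 + 15 h = 2003-05-18 20:00.
2003-05-18 20:00 + 15 h = 2003-05-19 11:00.
2003-05-19 11:00 + 15 h = 2003-05-20 02:00.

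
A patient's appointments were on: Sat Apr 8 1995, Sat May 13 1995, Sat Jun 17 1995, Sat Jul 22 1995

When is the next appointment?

Gaps between consecutive events: 35, 35, 35 days — a constant 35-day interval.
Sat Jul 22 1995 + 35 days = Sat Aug 26 1995.

Sat Aug 26 1995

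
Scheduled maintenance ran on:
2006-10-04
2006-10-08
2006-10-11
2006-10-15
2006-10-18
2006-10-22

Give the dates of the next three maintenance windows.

2006-10-25, 2006-10-29, 2006-11-01

The gap pattern 4, 3, 4, 3, 4 repeats every 2 events.
These are the Wednesdays and Sundays of each week.
Next Wednesday: 2006-10-25.
Next Sunday: 2006-10-29.
Next Wednesday: 2006-11-01.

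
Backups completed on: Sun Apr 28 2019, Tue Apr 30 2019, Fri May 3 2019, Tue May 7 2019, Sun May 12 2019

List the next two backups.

Sat May 18 2019, Sat May 25 2019

The spacing grows by 1 each time: 2, 3, 4, 5 days.
Next gap: 6 days. Sun May 12 2019 + 6 days = Sat May 18 2019.
Next gap: 7 days. Sat May 18 2019 + 7 days = Sat May 25 2019.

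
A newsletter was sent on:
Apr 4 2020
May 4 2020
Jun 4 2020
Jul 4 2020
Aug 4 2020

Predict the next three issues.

Gaps: 30, 31, 30, 31 days — not constant. Every event is on the 4th of the month.
Pattern: the 4th of each month.
Next: September 2020 → Sep 4 2020.
October 2020: Oct 4 2020.
November 2020: Nov 4 2020.

Sep 4 2020, Oct 4 2020, Nov 4 2020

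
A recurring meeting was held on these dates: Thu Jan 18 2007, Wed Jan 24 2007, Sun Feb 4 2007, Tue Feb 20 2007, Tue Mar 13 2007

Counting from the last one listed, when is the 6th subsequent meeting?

Gaps: 6, 11, 16, 21 days — each gap is 5 larger than the previous one.
Next gap: 26 days. Tue Mar 13 2007 + 26 days = Sun Apr 8 2007.
Next gap: 31 days. Sun Apr 8 2007 + 31 days = Wed May 9 2007.
Next gap: 36 days. Wed May 9 2007 + 36 days = Thu Jun 14 2007.
Next gap: 41 days. Thu Jun 14 2007 + 41 days = Wed Jul 25 2007.
Next gap: 46 days. Wed Jul 25 2007 + 46 days = Sun Sep 9 2007.
Next gap: 51 days. Sun Sep 9 2007 + 51 days = Tue Oct 30 2007.

Tue Oct 30 2007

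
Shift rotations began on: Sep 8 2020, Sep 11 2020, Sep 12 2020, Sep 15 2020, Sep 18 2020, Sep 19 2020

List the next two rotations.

The gap pattern 3, 1, 3, 3, 1 repeats every 3 events.
These are the Tuesdays, Fridays and Saturdays of each week.
The following Tuesday is Sep 22 2020.
The following Friday is Sep 25 2020.

Sep 22 2020, Sep 25 2020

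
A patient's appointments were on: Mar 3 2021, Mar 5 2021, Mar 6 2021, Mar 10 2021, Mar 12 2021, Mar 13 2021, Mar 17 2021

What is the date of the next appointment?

Mar 19 2021

Gaps: 2, 1, 4, 2, 1, 4 days — not constant, but cyclic with period 3.
The events fall on every Wednesday, Friday and Saturday.
Next Friday: Mar 19 2021.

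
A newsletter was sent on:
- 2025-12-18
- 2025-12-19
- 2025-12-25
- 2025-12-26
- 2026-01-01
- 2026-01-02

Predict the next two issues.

2026-01-08, 2026-01-09

Every event lands on a Thursday or Friday (gaps cycle 1, 6, 1, 6, 1).
So the schedule is: every Thursday and Friday.
Next Thursday: 2026-01-08.
Next Friday: 2026-01-09.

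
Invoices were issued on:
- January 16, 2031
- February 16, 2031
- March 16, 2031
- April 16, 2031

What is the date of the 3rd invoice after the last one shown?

July 16, 2031

Gaps: 31, 28, 31 days — not constant. Every event is on the 16th of the month.
Pattern: the 16th of each month.
Next: May 2031 → May 16, 2031.
Next: June 2031 → June 16, 2031.
July 2031: July 16, 2031.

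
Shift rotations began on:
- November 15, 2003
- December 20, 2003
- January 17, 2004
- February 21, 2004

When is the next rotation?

These are Saturdays at 28- or 35-day spacing (35, 28, 35).
The pattern: 3rd Saturday of the month.
3rd Saturday of March 2004: March 20, 2004.

March 20, 2004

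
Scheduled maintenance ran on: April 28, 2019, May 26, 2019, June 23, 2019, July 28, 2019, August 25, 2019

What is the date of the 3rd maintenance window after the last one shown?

These are Sundays at 28- or 35-day spacing (28, 28, 35, 28).
The pattern: 4th Sunday of the month.
4th Sunday of September 2019: September 22, 2019.
4th Sunday of October 2019: October 27, 2019.
4th Sunday of November 2019: November 24, 2019.

November 24, 2019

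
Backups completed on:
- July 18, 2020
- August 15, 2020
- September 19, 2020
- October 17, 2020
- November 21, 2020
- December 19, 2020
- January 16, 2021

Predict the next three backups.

February 20, 2021; March 20, 2021; April 17, 2021

These are Saturdays at 28- or 35-day spacing (28, 35, 28, 35, 28, 28).
The pattern: 3rd Saturday of the month.
3rd Saturday of February 2021: February 20, 2021.
March 2021 — 3rd Saturday is March 20, 2021.
April 2021 — 3rd Saturday is April 17, 2021.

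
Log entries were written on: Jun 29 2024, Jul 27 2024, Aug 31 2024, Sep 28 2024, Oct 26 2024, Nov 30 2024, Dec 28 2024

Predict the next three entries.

Jan 25 2025, Feb 22 2025, Mar 29 2025

These are Saturdays with 28, 35, 28, 28, 35, 28-day gaps.
Each is the final Saturday of its month — Jun 29 2024 is past the 28th, so '4th Saturday' doesn't fit.
January 2025 ends with Saturday Jan 25 2025.
Last Saturday of February 2025: Feb 22 2025.
March 2025 ends with Saturday Mar 29 2025.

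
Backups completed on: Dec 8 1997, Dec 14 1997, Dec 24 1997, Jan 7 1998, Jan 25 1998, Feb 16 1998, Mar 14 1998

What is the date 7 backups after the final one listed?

Jan 2 1999

Gaps: 6, 10, 14, 18, 22, 26 days — each gap is 4 larger than the previous one.
Next gap: 30 days. Mar 14 1998 + 30 days = Apr 13 1998.
Next gap: 34 days. Apr 13 1998 + 34 days = May 17 1998.
Next gap: 38 days. May 17 1998 + 38 days = Jun 24 1998.
Next gap: 42 days. Jun 24 1998 + 42 days = Aug 5 1998.
Next gap: 46 days. Aug 5 1998 + 46 days = Sep 20 1998.
Next gap: 50 days. Sep 20 1998 + 50 days = Nov 9 1998.
Next gap: 54 days. Nov 9 1998 + 54 days = Jan 2 1999.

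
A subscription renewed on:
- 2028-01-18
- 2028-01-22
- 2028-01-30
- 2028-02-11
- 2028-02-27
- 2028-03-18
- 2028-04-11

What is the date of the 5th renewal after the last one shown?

Intervals are 4, 8, 12, 16, 20, 24 days — an arithmetic progression with common difference 4.
Next gap: 28 days. 2028-04-11 + 28 days = 2028-05-09.
Next gap: 32 days. 2028-05-09 + 32 days = 2028-06-10.
Next gap: 36 days. 2028-06-10 + 36 days = 2028-07-16.
Next gap: 40 days. 2028-07-16 + 40 days = 2028-08-25.
Next gap: 44 days. 2028-08-25 + 44 days = 2028-10-08.

2028-10-08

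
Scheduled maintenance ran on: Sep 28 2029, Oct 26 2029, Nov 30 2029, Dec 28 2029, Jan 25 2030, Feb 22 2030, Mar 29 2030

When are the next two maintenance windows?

These are Fridays with 28, 35, 28, 28, 28, 35-day gaps.
Each is the final Friday of its month — Nov 30 2029 is past the 28th, so '4th Friday' doesn't fit.
April 2030 ends with Friday Apr 26 2030.
Last Friday of May 2030: May 31 2030.

Apr 26 2030, May 31 2030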